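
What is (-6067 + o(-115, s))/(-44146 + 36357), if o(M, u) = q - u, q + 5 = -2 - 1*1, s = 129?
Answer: 6204/7789 ≈ 0.79651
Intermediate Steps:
q = -8 (q = -5 + (-2 - 1*1) = -5 + (-2 - 1) = -5 - 3 = -8)
o(M, u) = -8 - u
(-6067 + o(-115, s))/(-44146 + 36357) = (-6067 + (-8 - 1*129))/(-44146 + 36357) = (-6067 + (-8 - 129))/(-7789) = (-6067 - 137)*(-1/7789) = -6204*(-1/7789) = 6204/7789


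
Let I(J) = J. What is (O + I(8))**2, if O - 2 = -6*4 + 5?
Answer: 81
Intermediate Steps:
O = -17 (O = 2 + (-6*4 + 5) = 2 + (-24 + 5) = 2 - 19 = -17)
(O + I(8))**2 = (-17 + 8)**2 = (-9)**2 = 81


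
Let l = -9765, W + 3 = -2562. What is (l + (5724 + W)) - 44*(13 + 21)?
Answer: -8102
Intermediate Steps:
W = -2565 (W = -3 - 2562 = -2565)
(l + (5724 + W)) - 44*(13 + 21) = (-9765 + (5724 - 2565)) - 44*(13 + 21) = (-9765 + 3159) - 44*34 = -6606 - 1496 = -8102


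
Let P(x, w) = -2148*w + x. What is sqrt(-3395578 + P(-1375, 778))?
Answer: I*sqrt(5068097) ≈ 2251.2*I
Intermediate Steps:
P(x, w) = x - 2148*w
sqrt(-3395578 + P(-1375, 778)) = sqrt(-3395578 + (-1375 - 2148*778)) = sqrt(-3395578 + (-1375 - 1671144)) = sqrt(-3395578 - 1672519) = sqrt(-5068097) = I*sqrt(5068097)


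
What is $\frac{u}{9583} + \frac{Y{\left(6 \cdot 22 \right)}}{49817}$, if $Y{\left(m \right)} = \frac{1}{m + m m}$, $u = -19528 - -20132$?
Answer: $\frac{75464387113}{1197309947988} \approx 0.063028$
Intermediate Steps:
$u = 604$ ($u = -19528 + 20132 = 604$)
$Y{\left(m \right)} = \frac{1}{m + m^{2}}$
$\frac{u}{9583} + \frac{Y{\left(6 \cdot 22 \right)}}{49817} = \frac{604}{9583} + \frac{\frac{1}{6 \cdot 22} \frac{1}{1 + 6 \cdot 22}}{49817} = 604 \cdot \frac{1}{9583} + \frac{1}{132 \left(1 + 132\right)} \frac{1}{49817} = \frac{604}{9583} + \frac{1}{132 \cdot 133} \cdot \frac{1}{49817} = \frac{604}{9583} + \frac{1}{132} \cdot \frac{1}{133} \cdot \frac{1}{49817} = \frac{604}{9583} + \frac{1}{17556} \cdot \frac{1}{49817} = \frac{604}{9583} + \frac{1}{874587252} = \frac{75464387113}{1197309947988}$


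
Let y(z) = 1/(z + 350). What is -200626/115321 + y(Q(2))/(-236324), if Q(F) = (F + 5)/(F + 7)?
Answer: -149682017505257/86038099852628 ≈ -1.7397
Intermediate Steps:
Q(F) = (5 + F)/(7 + F)
y(z) = 1/(350 + z)
-200626/115321 + y(Q(2))/(-236324) = -200626/115321 + 1/((350 + (5 + 2)/(7 + 2))*(-236324)) = -200626*1/115321 - 1/236324/(350 + 7/9) = -200626/115321 - 1/236324/(350 + (⅑)*7) = -200626/115321 - 1/236324/(350 + 7/9) = -200626/115321 - 1/236324/(3157/9) = -200626/115321 + (9/3157)*(-1/236324) = -200626/115321 - 9/746074868 = -149682017505257/86038099852628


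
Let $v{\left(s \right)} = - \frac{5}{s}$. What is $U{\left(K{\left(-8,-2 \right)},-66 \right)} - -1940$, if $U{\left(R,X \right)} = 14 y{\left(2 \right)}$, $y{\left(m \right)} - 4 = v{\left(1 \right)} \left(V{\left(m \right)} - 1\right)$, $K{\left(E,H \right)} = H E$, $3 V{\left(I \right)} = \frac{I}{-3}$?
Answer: $\frac{18734}{9} \approx 2081.6$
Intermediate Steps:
$V{\left(I \right)} = - \frac{I}{9}$ ($V{\left(I \right)} = \frac{I \frac{1}{-3}}{3} = \frac{I \left(- \frac{1}{3}\right)}{3} = \frac{\left(- \frac{1}{3}\right) I}{3} = - \frac{I}{9}$)
$K{\left(E,H \right)} = E H$
$y{\left(m \right)} = 9 + \frac{5 m}{9}$ ($y{\left(m \right)} = 4 + - \frac{5}{1} \left(- \frac{m}{9} - 1\right) = 4 + \left(-5\right) 1 \left(-1 - \frac{m}{9}\right) = 4 - 5 \left(-1 - \frac{m}{9}\right) = 4 + \left(5 + \frac{5 m}{9}\right) = 9 + \frac{5 m}{9}$)
$U{\left(R,X \right)} = \frac{1274}{9}$ ($U{\left(R,X \right)} = 14 \left(9 + \frac{5}{9} \cdot 2\right) = 14 \left(9 + \frac{10}{9}\right) = 14 \cdot \frac{91}{9} = \frac{1274}{9}$)
$U{\left(K{\left(-8,-2 \right)},-66 \right)} - -1940 = \frac{1274}{9} - -1940 = \frac{1274}{9} + 1940 = \frac{18734}{9}$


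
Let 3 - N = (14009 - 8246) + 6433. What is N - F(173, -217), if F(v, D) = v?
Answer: -12366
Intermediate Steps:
N = -12193 (N = 3 - ((14009 - 8246) + 6433) = 3 - (5763 + 6433) = 3 - 1*12196 = 3 - 12196 = -12193)
N - F(173, -217) = -12193 - 1*173 = -12193 - 173 = -12366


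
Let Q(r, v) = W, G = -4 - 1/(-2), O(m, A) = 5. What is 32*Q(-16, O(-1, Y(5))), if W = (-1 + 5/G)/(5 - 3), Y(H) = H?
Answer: -272/7 ≈ -38.857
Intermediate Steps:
G = -7/2 (G = -4 - 1*(-½) = -4 + ½ = -7/2 ≈ -3.5000)
W = -17/14 (W = (-1 + 5/(-7/2))/(5 - 3) = (-1 + 5*(-2/7))/2 = (-1 - 10/7)*(½) = -17/7*½ = -17/14 ≈ -1.2143)
Q(r, v) = -17/14
32*Q(-16, O(-1, Y(5))) = 32*(-17/14) = -272/7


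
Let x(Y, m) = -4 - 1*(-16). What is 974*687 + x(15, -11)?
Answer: 669150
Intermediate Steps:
x(Y, m) = 12 (x(Y, m) = -4 + 16 = 12)
974*687 + x(15, -11) = 974*687 + 12 = 669138 + 12 = 669150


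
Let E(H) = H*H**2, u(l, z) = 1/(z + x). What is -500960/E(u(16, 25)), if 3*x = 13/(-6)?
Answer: -5225855226860/729 ≈ -7.1685e+9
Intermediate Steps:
x = -13/18 (x = (13/(-6))/3 = (13*(-1/6))/3 = (1/3)*(-13/6) = -13/18 ≈ -0.72222)
u(l, z) = 1/(-13/18 + z) (u(l, z) = 1/(z - 13/18) = 1/(-13/18 + z))
E(H) = H**3
-500960/E(u(16, 25)) = -500960*(-13 + 18*25)**3/5832 = -500960*(-13 + 450)**3/5832 = -500960/((18/437)**3) = -500960/5832/83453453 = -500960*83453453/5832 = -5225855226860/729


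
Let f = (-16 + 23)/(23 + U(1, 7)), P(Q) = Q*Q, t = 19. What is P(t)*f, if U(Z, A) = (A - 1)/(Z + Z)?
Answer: 2527/26 ≈ 97.192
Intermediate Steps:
U(Z, A) = (-1 + A)/(2*Z) (U(Z, A) = (-1 + A)/((2*Z)) = (-1 + A)*(1/(2*Z)) = (-1 + A)/(2*Z))
P(Q) = Q**2
f = 7/26 (f = (-16 + 23)/(23 + (1/2)*(-1 + 7)/1) = 7/(23 + (1/2)*1*6) = 7/(23 + 3) = 7/26 ≈ 0.26923)
P(t)*f = 19**2*(7/26) = 361*(7/26) = 2527/26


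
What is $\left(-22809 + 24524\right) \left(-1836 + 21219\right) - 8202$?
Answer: $33233643$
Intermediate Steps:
$\left(-22809 + 24524\right) \left(-1836 + 21219\right) - 8202 = 1715 \cdot 19383 - 8202 = 33241845 - 8202 = 33233643$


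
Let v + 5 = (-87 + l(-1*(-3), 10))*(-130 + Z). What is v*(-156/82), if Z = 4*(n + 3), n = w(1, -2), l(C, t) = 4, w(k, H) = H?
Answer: -815334/41 ≈ -19886.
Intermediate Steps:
n = -2
Z = 4 (Z = 4*(-2 + 3) = 4*1 = 4)
v = 10453 (v = -5 + (-87 + 4)*(-130 + 4) = -5 - 83*(-126) = -5 + 10458 = 10453)
v*(-156/82) = 10453*(-156/82) = 10453*(-156*1/82) = 10453*(-78/41) = -815334/41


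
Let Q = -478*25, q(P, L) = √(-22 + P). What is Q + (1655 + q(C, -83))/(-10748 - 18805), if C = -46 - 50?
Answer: -353160005/29553 - I*√118/29553 ≈ -11950.0 - 0.00036757*I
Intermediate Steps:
C = -96
Q = -11950
Q + (1655 + q(C, -83))/(-10748 - 18805) = -11950 + (1655 + √(-22 - 96))/(-10748 - 18805) = -11950 + (1655 + √(-118))/(-29553) = -11950 + (1655 + I*√118)*(-1/29553) = -11950 + (-1655/29553 - I*√118/29553) = -353160005/29553 - I*√118/29553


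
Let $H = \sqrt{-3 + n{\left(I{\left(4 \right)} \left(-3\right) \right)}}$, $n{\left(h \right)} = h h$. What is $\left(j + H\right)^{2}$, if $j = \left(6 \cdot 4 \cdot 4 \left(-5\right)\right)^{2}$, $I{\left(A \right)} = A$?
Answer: $\left(230400 + \sqrt{141}\right)^{2} \approx 5.309 \cdot 10^{10}$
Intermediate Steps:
$n{\left(h \right)} = h^{2}$
$j = 230400$ ($j = \left(24 \left(-20\right)\right)^{2} = \left(-480\right)^{2} = 230400$)
$H = \sqrt{141}$ ($H = \sqrt{-3 + \left(4 \left(-3\right)\right)^{2}} = \sqrt{-3 + \left(-12\right)^{2}} = \sqrt{-3 + 144} = \sqrt{141} \approx 11.874$)
$\left(j + H\right)^{2} = \left(230400 + \sqrt{141}\right)^{2}$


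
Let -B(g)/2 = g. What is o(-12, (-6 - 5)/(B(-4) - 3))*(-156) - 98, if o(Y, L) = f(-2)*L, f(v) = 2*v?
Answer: -7354/5 ≈ -1470.8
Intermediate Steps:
B(g) = -2*g
o(Y, L) = -4*L (o(Y, L) = (2*(-2))*L = -4*L)
o(-12, (-6 - 5)/(B(-4) - 3))*(-156) - 98 = -4*(-6 - 5)/(-2*(-4) - 3)*(-156) - 98 = -(-44)/(8 - 3)*(-156) - 98 = -(-44)/5*(-156) - 98 = -4*(-11/5)*(-156) - 98 = (44/5)*(-156) - 98 = -6864/5 - 98 = -7354/5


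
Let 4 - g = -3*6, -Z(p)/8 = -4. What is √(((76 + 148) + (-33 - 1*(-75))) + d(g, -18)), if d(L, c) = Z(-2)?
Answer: √298 ≈ 17.263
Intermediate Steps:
Z(p) = 32 (Z(p) = -8*(-4) = 32)
g = 22 (g = 4 - (-3)*6 = 4 - 1*(-18) = 4 + 18 = 22)
d(L, c) = 32
√(((76 + 148) + (-33 - 1*(-75))) + d(g, -18)) = √(((76 + 148) + (-33 - 1*(-75))) + 32) = √((224 + (-33 + 75)) + 32) = √((224 + 42) + 32) = √(266 + 32) = √298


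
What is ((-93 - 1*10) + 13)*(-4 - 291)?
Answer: 26550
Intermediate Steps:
((-93 - 1*10) + 13)*(-4 - 291) = ((-93 - 10) + 13)*(-295) = (-103 + 13)*(-295) = -90*(-295) = 26550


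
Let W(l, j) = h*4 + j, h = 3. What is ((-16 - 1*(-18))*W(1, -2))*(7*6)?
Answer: 840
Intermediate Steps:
W(l, j) = 12 + j (W(l, j) = 3*4 + j = 12 + j)
((-16 - 1*(-18))*W(1, -2))*(7*6) = ((-16 - 1*(-18))*(12 - 2))*(7*6) = ((-16 + 18)*10)*42 = (2*10)*42 = 20*42 = 840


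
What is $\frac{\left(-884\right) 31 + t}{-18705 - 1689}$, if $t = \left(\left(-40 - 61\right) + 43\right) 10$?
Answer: $\frac{424}{309} \approx 1.3722$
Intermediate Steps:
$t = -580$ ($t = \left(-101 + 43\right) 10 = \left(-58\right) 10 = -580$)
$\frac{\left(-884\right) 31 + t}{-18705 - 1689} = \frac{\left(-884\right) 31 - 580}{-18705 - 1689} = \frac{-27404 - 580}{-20394} = \left(-27984\right) \left(- \frac{1}{20394}\right) = \frac{424}{309}$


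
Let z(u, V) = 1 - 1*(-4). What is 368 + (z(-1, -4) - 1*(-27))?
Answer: 400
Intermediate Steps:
z(u, V) = 5 (z(u, V) = 1 + 4 = 5)
368 + (z(-1, -4) - 1*(-27)) = 368 + (5 - 1*(-27)) = 368 + (5 + 27) = 368 + 32 = 400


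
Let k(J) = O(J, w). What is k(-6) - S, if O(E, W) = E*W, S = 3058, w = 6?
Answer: -3094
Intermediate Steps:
k(J) = 6*J (k(J) = J*6 = 6*J)
k(-6) - S = 6*(-6) - 1*3058 = -36 - 3058 = -3094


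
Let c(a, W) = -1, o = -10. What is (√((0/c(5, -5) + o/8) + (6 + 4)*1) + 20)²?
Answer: (40 + √35)²/4 ≈ 527.07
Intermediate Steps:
(√((0/c(5, -5) + o/8) + (6 + 4)*1) + 20)² = (√((0/(-1) - 10/8) + (6 + 4)*1) + 20)² = (√((0*(-1) - 10*⅛) + 10*1) + 20)² = (√((0 - 5/4) + 10) + 20)² = (√(-5/4 + 10) + 20)² = (√(35/4) + 20)² = (√35/2 + 20)² = (20 + √35/2)²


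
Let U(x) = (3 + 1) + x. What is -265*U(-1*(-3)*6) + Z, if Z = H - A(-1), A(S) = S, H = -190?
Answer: -6019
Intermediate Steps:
Z = -189 (Z = -190 - 1*(-1) = -190 + 1 = -189)
U(x) = 4 + x
-265*U(-1*(-3)*6) + Z = -265*(4 - 1*(-3)*6) - 189 = -265*(4 + 3*6) - 189 = -265*(4 + 18) - 189 = -265*22 - 189 = -5830 - 189 = -6019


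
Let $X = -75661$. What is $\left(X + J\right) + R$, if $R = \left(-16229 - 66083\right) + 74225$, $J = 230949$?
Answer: $147201$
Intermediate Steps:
$R = -8087$ ($R = -82312 + 74225 = -8087$)
$\left(X + J\right) + R = \left(-75661 + 230949\right) - 8087 = 155288 - 8087 = 147201$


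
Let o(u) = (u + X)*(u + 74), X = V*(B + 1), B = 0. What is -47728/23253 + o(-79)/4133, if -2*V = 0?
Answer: -188074889/96104649 ≈ -1.9570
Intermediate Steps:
V = 0 (V = -½*0 = 0)
X = 0 (X = 0*(0 + 1) = 0*1 = 0)
o(u) = u*(74 + u) (o(u) = (u + 0)*(u + 74) = u*(74 + u))
-47728/23253 + o(-79)/4133 = -47728/23253 - 79*(74 - 79)/4133 = -47728*1/23253 - 79*(-5)*(1/4133) = -47728/23253 + 395*(1/4133) = -47728/23253 + 395/4133 = -188074889/96104649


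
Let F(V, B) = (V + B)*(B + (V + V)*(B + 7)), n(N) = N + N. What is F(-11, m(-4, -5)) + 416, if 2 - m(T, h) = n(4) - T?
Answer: -760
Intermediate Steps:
n(N) = 2*N
m(T, h) = -6 + T (m(T, h) = 2 - (2*4 - T) = 2 - (8 - T) = 2 + (-8 + T) = -6 + T)
F(V, B) = (B + V)*(B + 2*V*(7 + B)) (F(V, B) = (B + V)*(B + (2*V)*(7 + B)) = (B + V)*(B + 2*V*(7 + B)))
F(-11, m(-4, -5)) + 416 = ((-6 - 4)² + 14*(-11)² + 2*(-6 - 4)*(-11)² + 2*(-11)*(-6 - 4)² + 15*(-6 - 4)*(-11)) + 416 = ((-10)² + 14*121 + 2*(-10)*121 + 2*(-11)*(-10)² + 15*(-10)*(-11)) + 416 = (100 + 1694 - 2420 + 2*(-11)*100 + 1650) + 416 = (100 + 1694 - 2420 - 2200 + 1650) + 416 = -1176 + 416 = -760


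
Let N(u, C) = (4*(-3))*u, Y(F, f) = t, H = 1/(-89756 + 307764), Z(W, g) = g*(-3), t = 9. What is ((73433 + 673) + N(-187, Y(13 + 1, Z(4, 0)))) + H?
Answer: 16644910801/218008 ≈ 76350.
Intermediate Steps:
Z(W, g) = -3*g
H = 1/218008 ≈ 4.5870e-6
Y(F, f) = 9
N(u, C) = -12*u
((73433 + 673) + N(-187, Y(13 + 1, Z(4, 0)))) + H = ((73433 + 673) - 12*(-187)) + 1/218008 = (74106 + 2244) + 1/218008 = 76350 + 1/218008 = 16644910801/218008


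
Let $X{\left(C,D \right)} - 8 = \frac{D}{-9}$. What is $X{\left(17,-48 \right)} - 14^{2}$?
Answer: $- \frac{548}{3} \approx -182.67$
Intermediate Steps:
$X{\left(C,D \right)} = 8 - \frac{D}{9}$ ($X{\left(C,D \right)} = 8 + \frac{D}{-9} = 8 + D \left(- \frac{1}{9}\right) = 8 - \frac{D}{9}$)
$X{\left(17,-48 \right)} - 14^{2} = \left(8 - - \frac{16}{3}\right) - 14^{2} = \left(8 + \frac{16}{3}\right) - 196 = \frac{40}{3} - 196 = - \frac{548}{3}$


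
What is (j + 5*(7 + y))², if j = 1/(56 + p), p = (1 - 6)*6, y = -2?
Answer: 423801/676 ≈ 626.92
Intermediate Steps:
p = -30 (p = -5*6 = -30)
j = 1/26 (j = 1/(56 - 30) = 1/26 ≈ 0.038462)
(j + 5*(7 + y))² = (1/26 + 5*(7 - 2))² = (1/26 + 5*5)² = (1/26 + 25)² = (651/26)² = 423801/676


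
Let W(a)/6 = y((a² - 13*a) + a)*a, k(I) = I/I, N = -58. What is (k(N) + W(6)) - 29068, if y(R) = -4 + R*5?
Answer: -35691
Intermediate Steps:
y(R) = -4 + 5*R
k(I) = 1
W(a) = 6*a*(-4 - 60*a + 5*a²) (W(a) = 6*((-4 + 5*((a² - 13*a) + a))*a) = 6*((-4 + 5*(a² - 12*a))*a) = 6*((-4 + (-60*a + 5*a²))*a) = 6*((-4 - 60*a + 5*a²)*a) = 6*(a*(-4 - 60*a + 5*a²)) = 6*a*(-4 - 60*a + 5*a²))
(k(N) + W(6)) - 29068 = (1 + 6*6*(-4 + 5*6*(-12 + 6))) - 29068 = (1 + 6*6*(-4 + 5*6*(-6))) - 29068 = (1 + 6*6*(-4 - 180)) - 29068 = (1 + 6*6*(-184)) - 29068 = (1 - 6624) - 29068 = -6623 - 29068 = -35691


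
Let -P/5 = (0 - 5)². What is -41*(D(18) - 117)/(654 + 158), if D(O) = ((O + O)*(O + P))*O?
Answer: 2847573/812 ≈ 3506.9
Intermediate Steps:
P = -125 (P = -5*(0 - 5)² = -5*(-5)² = -5*25 = -125)
D(O) = 2*O²*(-125 + O) (D(O) = ((O + O)*(O - 125))*O = ((2*O)*(-125 + O))*O = (2*O*(-125 + O))*O = 2*O²*(-125 + O))
-41*(D(18) - 117)/(654 + 158) = -41*(2*18²*(-125 + 18) - 117)/(654 + 158) = -41*(2*324*(-107) - 117)/812 = -41*(-69336 - 117)/812 = -(-2847573)/812 = -41*(-69453/812) = 2847573/812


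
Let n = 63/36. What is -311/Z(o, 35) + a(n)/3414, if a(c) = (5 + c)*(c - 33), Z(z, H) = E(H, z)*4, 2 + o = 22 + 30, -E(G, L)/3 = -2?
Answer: -711211/54624 ≈ -13.020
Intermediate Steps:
n = 7/4 (n = 63*(1/36) = 7/4 ≈ 1.7500)
E(G, L) = 6 (E(G, L) = -3*(-2) = 6)
o = 50 (o = -2 + (22 + 30) = -2 + 52 = 50)
Z(z, H) = 24 (Z(z, H) = 6*4 = 24)
a(c) = (-33 + c)*(5 + c) (a(c) = (5 + c)*(-33 + c) = (-33 + c)*(5 + c))
-311/Z(o, 35) + a(n)/3414 = -311/24 + (-165 + (7/4)² - 28*7/4)/3414 = -311*1/24 + (-165 + 49/16 - 49)*(1/3414) = -311/24 - 3375/16*1/3414 = -311/24 - 1125/18208 = -711211/54624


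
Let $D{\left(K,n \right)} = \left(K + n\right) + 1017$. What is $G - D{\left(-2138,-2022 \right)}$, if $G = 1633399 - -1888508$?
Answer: $3525050$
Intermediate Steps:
$D{\left(K,n \right)} = 1017 + K + n$
$G = 3521907$ ($G = 1633399 + 1888508 = 3521907$)
$G - D{\left(-2138,-2022 \right)} = 3521907 - \left(1017 - 2138 - 2022\right) = 3521907 - -3143 = 3521907 + 3143 = 3525050$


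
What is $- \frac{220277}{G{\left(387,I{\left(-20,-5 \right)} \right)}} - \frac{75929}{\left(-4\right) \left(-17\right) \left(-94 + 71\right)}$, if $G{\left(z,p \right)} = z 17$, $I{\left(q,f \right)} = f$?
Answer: $\frac{9119039}{605268} \approx 15.066$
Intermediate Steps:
$G{\left(z,p \right)} = 17 z$
$- \frac{220277}{G{\left(387,I{\left(-20,-5 \right)} \right)}} - \frac{75929}{\left(-4\right) \left(-17\right) \left(-94 + 71\right)} = - \frac{220277}{17 \cdot 387} - \frac{75929}{\left(-4\right) \left(-17\right) \left(-94 + 71\right)} = - \frac{220277}{6579} - \frac{75929}{68 \left(-23\right)} = \left(-220277\right) \frac{1}{6579} - \frac{75929}{-1564} = - \frac{220277}{6579} - - \frac{75929}{1564} = - \frac{220277}{6579} + \frac{75929}{1564} = \frac{9119039}{605268}$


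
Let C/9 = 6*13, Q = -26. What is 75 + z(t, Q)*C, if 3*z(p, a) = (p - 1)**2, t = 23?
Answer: 113331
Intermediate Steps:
z(p, a) = (-1 + p)**2/3 (z(p, a) = (p - 1)**2/3 = (-1 + p)**2/3)
C = 702 (C = 9*(6*13) = 9*78 = 702)
75 + z(t, Q)*C = 75 + ((-1 + 23)**2/3)*702 = 75 + ((1/3)*22**2)*702 = 75 + ((1/3)*484)*702 = 75 + (484/3)*702 = 75 + 113256 = 113331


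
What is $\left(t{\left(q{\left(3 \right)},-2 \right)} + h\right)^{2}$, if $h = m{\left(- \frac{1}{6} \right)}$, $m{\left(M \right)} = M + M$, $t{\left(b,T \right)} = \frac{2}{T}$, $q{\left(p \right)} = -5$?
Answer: $\frac{16}{9} \approx 1.7778$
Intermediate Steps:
$m{\left(M \right)} = 2 M$
$h = - \frac{1}{3}$ ($h = 2 \left(- \frac{1}{6}\right) = - \frac{1}{3} \approx -0.33333$)
$\left(t{\left(q{\left(3 \right)},-2 \right)} + h\right)^{2} = \left(\frac{2}{-2} - \frac{1}{3}\right)^{2} = \left(2 \left(- \frac{1}{2}\right) - \frac{1}{3}\right)^{2} = \left(-1 - \frac{1}{3}\right)^{2} = \left(- \frac{4}{3}\right)^{2} = \frac{16}{9}$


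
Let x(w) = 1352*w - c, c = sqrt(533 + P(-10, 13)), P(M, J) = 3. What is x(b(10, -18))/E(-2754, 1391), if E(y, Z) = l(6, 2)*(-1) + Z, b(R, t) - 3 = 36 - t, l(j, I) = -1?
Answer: 3211/58 - sqrt(134)/696 ≈ 55.345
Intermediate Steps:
b(R, t) = 39 - t (b(R, t) = 3 + (36 - t) = 39 - t)
E(y, Z) = 1 + Z (E(y, Z) = -1*(-1) + Z = 1 + Z)
c = 2*sqrt(134) (c = sqrt(533 + 3) = sqrt(536) = 2*sqrt(134) ≈ 23.152)
x(w) = -2*sqrt(134) + 1352*w (x(w) = 1352*w - 2*sqrt(134) = -2*sqrt(134) + 1352*w)
x(b(10, -18))/E(-2754, 1391) = (-2*sqrt(134) + 1352*(39 - 1*(-18)))/(1 + 1391) = (-2*sqrt(134) + 1352*(39 + 18))/1392 = (-2*sqrt(134) + 1352*57)*(1/1392) = (-2*sqrt(134) + 77064)*(1/1392) = (77064 - 2*sqrt(134))*(1/1392) = 3211/58 - sqrt(134)/696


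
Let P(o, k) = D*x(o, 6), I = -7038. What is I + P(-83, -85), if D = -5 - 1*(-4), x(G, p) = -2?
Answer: -7036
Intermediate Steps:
D = -1 (D = -5 + 4 = -1)
P(o, k) = 2 (P(o, k) = -1*(-2) = 2)
I + P(-83, -85) = -7038 + 2 = -7036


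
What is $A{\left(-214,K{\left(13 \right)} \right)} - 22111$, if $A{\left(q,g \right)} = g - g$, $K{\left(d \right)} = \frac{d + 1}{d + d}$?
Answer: $-22111$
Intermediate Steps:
$K{\left(d \right)} = \frac{1 + d}{2 d}$
$A{\left(q,g \right)} = 0$
$A{\left(-214,K{\left(13 \right)} \right)} - 22111 = 0 - 22111 = -22111$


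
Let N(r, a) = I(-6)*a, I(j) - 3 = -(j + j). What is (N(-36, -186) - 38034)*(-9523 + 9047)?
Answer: 19432224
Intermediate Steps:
I(j) = 3 - 2*j (I(j) = 3 - (j + j) = 3 - 2*j)
N(r, a) = 15*a (N(r, a) = (3 - 2*(-6))*a = (3 + 12)*a = 15*a)
(N(-36, -186) - 38034)*(-9523 + 9047) = (15*(-186) - 38034)*(-9523 + 9047) = (-2790 - 38034)*(-476) = -40824*(-476) = 19432224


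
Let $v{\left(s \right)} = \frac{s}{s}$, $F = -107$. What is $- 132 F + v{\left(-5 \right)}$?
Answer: $14125$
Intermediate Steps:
$v{\left(s \right)} = 1$
$- 132 F + v{\left(-5 \right)} = \left(-132\right) \left(-107\right) + 1 = 14124 + 1 = 14125$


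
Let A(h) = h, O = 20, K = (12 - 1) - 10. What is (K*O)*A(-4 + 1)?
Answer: -60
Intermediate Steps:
K = 1 (K = 11 - 10 = 1)
(K*O)*A(-4 + 1) = (1*20)*(-4 + 1) = 20*(-3) = -60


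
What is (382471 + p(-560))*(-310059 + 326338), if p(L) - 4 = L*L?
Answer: 11331404925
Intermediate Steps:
p(L) = 4 + L² (p(L) = 4 + L*L = 4 + L²)
(382471 + p(-560))*(-310059 + 326338) = (382471 + (4 + (-560)²))*(-310059 + 326338) = (382471 + (4 + 313600))*16279 = (382471 + 313604)*16279 = 696075*16279 = 11331404925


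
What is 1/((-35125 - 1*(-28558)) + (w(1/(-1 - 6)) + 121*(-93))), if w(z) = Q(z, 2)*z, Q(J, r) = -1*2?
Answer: -7/124738 ≈ -5.6118e-5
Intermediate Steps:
Q(J, r) = -2
w(z) = -2*z
1/((-35125 - 1*(-28558)) + (w(1/(-1 - 6)) + 121*(-93))) = 1/((-35125 - 1*(-28558)) + (-2/(-1 - 6) + 121*(-93))) = 1/((-35125 + 28558) + (-2/(-7) - 11253)) = 1/(-6567 + (-2*(-1/7) - 11253)) = 1/(-6567 + (2/7 - 11253)) = 1/(-6567 - 78769/7) = 1/(-124738/7) = -7/124738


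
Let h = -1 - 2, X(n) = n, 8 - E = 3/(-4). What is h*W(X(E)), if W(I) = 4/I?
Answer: -48/35 ≈ -1.3714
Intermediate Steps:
E = 35/4 (E = 8 - 3/(-4) = 8 - 3*(-1)/4 = 8 - 1*(-3/4) = 8 + 3/4 = 35/4 ≈ 8.7500)
h = -3
h*W(X(E)) = -12/35/4 = -12*4/35 = -3*16/35 = -48/35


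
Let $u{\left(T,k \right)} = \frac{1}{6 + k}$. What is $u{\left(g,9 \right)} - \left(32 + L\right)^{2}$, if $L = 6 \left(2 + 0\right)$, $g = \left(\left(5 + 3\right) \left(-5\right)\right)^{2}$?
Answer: $- \frac{29039}{15} \approx -1935.9$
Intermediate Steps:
$g = 1600$ ($g = \left(8 \left(-5\right)\right)^{2} = \left(-40\right)^{2} = 1600$)
$L = 12$ ($L = 6 \cdot 2 = 12$)
$u{\left(g,9 \right)} - \left(32 + L\right)^{2} = \frac{1}{6 + 9} - \left(32 + 12\right)^{2} = \frac{1}{15} - 44^{2} = \frac{1}{15} - 1936 = - \frac{29039}{15}$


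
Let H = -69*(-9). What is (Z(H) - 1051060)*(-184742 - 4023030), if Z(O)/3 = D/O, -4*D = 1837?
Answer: 915484445951531/207 ≈ 4.4226e+12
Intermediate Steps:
D = -1837/4 (D = -¼*1837 = -1837/4 ≈ -459.25)
H = 621
Z(O) = -5511/(4*O) (Z(O) = 3*(-1837/(4*O)) = -5511/(4*O))
(Z(H) - 1051060)*(-184742 - 4023030) = (-5511/4/621 - 1051060)*(-184742 - 4023030) = (-5511/4*1/621 - 1051060)*(-4207772) = (-1837/828 - 1051060)*(-4207772) = -870279517/828*(-4207772) = 915484445951531/207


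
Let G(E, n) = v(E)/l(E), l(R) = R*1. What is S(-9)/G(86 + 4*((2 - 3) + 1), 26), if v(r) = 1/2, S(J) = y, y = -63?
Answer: -10836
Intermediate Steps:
l(R) = R
S(J) = -63
v(r) = ½
G(E, n) = 1/(2*E)
S(-9)/G(86 + 4*((2 - 3) + 1), 26) = -(10836 + 504*((2 - 3) + 1)) = -(10836 + 504*(-1 + 1)) = -63/(1/(2*(86 + 4*0))) = -63/(1/(2*(86 + 0))) = -63/((½)/86) = -63/((½)*(1/86)) = -63/1/172 = -63*172 = -10836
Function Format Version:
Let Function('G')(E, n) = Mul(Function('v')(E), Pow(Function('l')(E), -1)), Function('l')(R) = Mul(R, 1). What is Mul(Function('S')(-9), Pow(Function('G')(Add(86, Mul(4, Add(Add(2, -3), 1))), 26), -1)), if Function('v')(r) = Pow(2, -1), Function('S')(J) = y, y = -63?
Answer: -10836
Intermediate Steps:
Function('l')(R) = R
Function('S')(J) = -63
Function('v')(r) = Rational(1, 2)
Function('G')(E, n) = Mul(Rational(1, 2), Pow(E, -1))
Mul(Function('S')(-9), Pow(Function('G')(Add(86, Mul(4, Add(Add(2, -3), 1))), 26), -1)) = Mul(-63, Pow(Mul(Rational(1, 2), Pow(Add(86, Mul(4, Add(Add(2, -3), 1))), -1)), -1)) = Mul(-63, Pow(Mul(Rational(1, 2), Pow(Add(86, Mul(4, Add(-1, 1))), -1)), -1)) = Mul(-63, Pow(Mul(Rational(1, 2), Pow(Add(86, Mul(4, 0)), -1)), -1)) = Mul(-63, Pow(Mul(Rational(1, 2), Pow(Add(86, 0), -1)), -1)) = Mul(-63, Pow(Mul(Rational(1, 2), Pow(86, -1)), -1)) = Mul(-63, Pow(Mul(Rational(1, 2), Rational(1, 86)), -1)) = Mul(-63, Pow(Rational(1, 172), -1)) = Mul(-63, 172) = -10836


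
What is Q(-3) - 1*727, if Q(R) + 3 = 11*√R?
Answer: -730 + 11*I*√3 ≈ -730.0 + 19.053*I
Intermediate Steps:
Q(R) = -3 + 11*√R
Q(-3) - 1*727 = (-3 + 11*√(-3)) - 1*727 = (-3 + 11*(I*√3)) - 727 = (-3 + 11*I*√3) - 727 = -730 + 11*I*√3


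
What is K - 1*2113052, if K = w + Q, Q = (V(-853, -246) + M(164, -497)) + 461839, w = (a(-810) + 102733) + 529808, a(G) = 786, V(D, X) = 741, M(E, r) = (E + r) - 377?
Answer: -1017855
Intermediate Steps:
M(E, r) = -377 + E + r
w = 633327 (w = (786 + 102733) + 529808 = 103519 + 529808 = 633327)
Q = 461870 (Q = (741 + (-377 + 164 - 497)) + 461839 = (741 - 710) + 461839 = 31 + 461839 = 461870)
K = 1095197 (K = 633327 + 461870 = 1095197)
K - 1*2113052 = 1095197 - 1*2113052 = 1095197 - 2113052 = -1017855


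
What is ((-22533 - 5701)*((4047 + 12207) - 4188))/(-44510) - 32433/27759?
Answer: 82940833519/10838185 ≈ 7652.6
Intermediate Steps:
((-22533 - 5701)*((4047 + 12207) - 4188))/(-44510) - 32433/27759 = -28234*(16254 - 4188)*(-1/44510) - 32433*1/27759 = -28234*12066*(-1/44510) - 569/487 = -340671444*(-1/44510) - 569/487 = 170335722/22255 - 569/487 = 82940833519/10838185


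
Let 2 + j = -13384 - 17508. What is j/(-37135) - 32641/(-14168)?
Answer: 235689961/75161240 ≈ 3.1358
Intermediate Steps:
j = -30894 (j = -2 + (-13384 - 17508) = -2 - 30892 = -30894)
j/(-37135) - 32641/(-14168) = -30894/(-37135) - 32641/(-14168) = -30894*(-1/37135) - 32641*(-1/14168) = 30894/37135 + 4663/2024 = 235689961/75161240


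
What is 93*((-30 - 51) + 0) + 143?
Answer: -7390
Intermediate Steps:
93*((-30 - 51) + 0) + 143 = 93*(-81 + 0) + 143 = 93*(-81) + 143 = -7533 + 143 = -7390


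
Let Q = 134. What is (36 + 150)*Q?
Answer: 24924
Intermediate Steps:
(36 + 150)*Q = (36 + 150)*134 = 186*134 = 24924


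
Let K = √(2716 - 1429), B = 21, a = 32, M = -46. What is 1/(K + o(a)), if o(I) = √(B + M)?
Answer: 1/(3*√143 + 5*I) ≈ 0.027344 - 0.003811*I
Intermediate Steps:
o(I) = 5*I (o(I) = √(21 - 46) = √(-25) = 5*I)
K = 3*√143 (K = √1287 = 3*√143 ≈ 35.875)
1/(K + o(a)) = 1/(3*√143 + 5*I)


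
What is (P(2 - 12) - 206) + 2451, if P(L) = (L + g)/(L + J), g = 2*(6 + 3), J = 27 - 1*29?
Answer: 6733/3 ≈ 2244.3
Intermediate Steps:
J = -2 (J = 27 - 29 = -2)
g = 18 (g = 2*9 = 18)
P(L) = (18 + L)/(-2 + L) (P(L) = (L + 18)/(L - 2) = (18 + L)/(-2 + L))
(P(2 - 12) - 206) + 2451 = ((18 + (2 - 12))/(-2 + (2 - 12)) - 206) + 2451 = ((18 - 10)/(-2 - 10) - 206) + 2451 = (8/(-12) - 206) + 2451 = (-1/12*8 - 206) + 2451 = (-⅔ - 206) + 2451 = -620/3 + 2451 = 6733/3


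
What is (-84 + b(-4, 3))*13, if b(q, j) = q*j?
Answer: -1248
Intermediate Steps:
b(q, j) = j*q
(-84 + b(-4, 3))*13 = (-84 + 3*(-4))*13 = (-84 - 12)*13 = -96*13 = -1248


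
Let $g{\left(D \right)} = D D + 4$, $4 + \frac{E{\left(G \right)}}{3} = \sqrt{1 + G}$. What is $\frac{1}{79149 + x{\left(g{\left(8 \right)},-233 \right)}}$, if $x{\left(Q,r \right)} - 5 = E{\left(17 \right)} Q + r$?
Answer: $\frac{26035}{2033213979} - \frac{68 \sqrt{2}}{677737993} \approx 1.2663 \cdot 10^{-5}$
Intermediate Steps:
$E{\left(G \right)} = -12 + 3 \sqrt{1 + G}$
$g{\left(D \right)} = 4 + D^{2}$ ($g{\left(D \right)} = D^{2} + 4 = 4 + D^{2}$)
$x{\left(Q,r \right)} = 5 + r + Q \left(-12 + 9 \sqrt{2}\right)$ ($x{\left(Q,r \right)} = 5 + \left(\left(-12 + 3 \sqrt{1 + 17}\right) Q + r\right) = 5 + \left(\left(-12 + 3 \sqrt{18}\right) Q + r\right) = 5 + \left(\left(-12 + 3 \cdot 3 \sqrt{2}\right) Q + r\right) = 5 + \left(\left(-12 + 9 \sqrt{2}\right) Q + r\right) = 5 + \left(Q \left(-12 + 9 \sqrt{2}\right) + r\right) = 5 + \left(r + Q \left(-12 + 9 \sqrt{2}\right)\right) = 5 + r + Q \left(-12 + 9 \sqrt{2}\right)$)
$\frac{1}{79149 + x{\left(g{\left(8 \right)},-233 \right)}} = \frac{1}{79149 - \left(228 + 3 \left(4 + 8^{2}\right) \left(4 - 3 \sqrt{2}\right)\right)} = \frac{1}{79149 - \left(228 + 3 \left(4 + 64\right) \left(4 - 3 \sqrt{2}\right)\right)} = \frac{1}{79149 - \left(228 + 204 \left(4 - 3 \sqrt{2}\right)\right)} = \frac{1}{79149 - \left(1044 - 612 \sqrt{2}\right)} = \frac{1}{78105 + 612 \sqrt{2}}$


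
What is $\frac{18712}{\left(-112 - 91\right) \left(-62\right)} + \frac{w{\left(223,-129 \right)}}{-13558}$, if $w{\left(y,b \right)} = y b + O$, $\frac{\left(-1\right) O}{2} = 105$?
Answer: $\frac{309200909}{85320494} \approx 3.624$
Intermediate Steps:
$O = -210$ ($O = \left(-2\right) 105 = -210$)
$w{\left(y,b \right)} = -210 + b y$ ($w{\left(y,b \right)} = y b - 210 = b y - 210 = -210 + b y$)
$\frac{18712}{\left(-112 - 91\right) \left(-62\right)} + \frac{w{\left(223,-129 \right)}}{-13558} = \frac{18712}{\left(-112 - 91\right) \left(-62\right)} + \frac{-210 - 28767}{-13558} = \frac{18712}{\left(-203\right) \left(-62\right)} + \left(-210 - 28767\right) \left(- \frac{1}{13558}\right) = \frac{18712}{12586} - - \frac{28977}{13558} = 18712 \cdot \frac{1}{12586} + \frac{28977}{13558} = \frac{9356}{6293} + \frac{28977}{13558} = \frac{309200909}{85320494}$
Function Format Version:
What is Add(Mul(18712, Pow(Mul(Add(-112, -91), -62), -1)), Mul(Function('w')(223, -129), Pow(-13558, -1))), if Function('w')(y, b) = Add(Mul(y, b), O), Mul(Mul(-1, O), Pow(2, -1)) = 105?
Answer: Rational(309200909, 85320494) ≈ 3.6240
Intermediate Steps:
O = -210 (O = Mul(-2, 105) = -210)
Function('w')(y, b) = Add(-210, Mul(b, y)) (Function('w')(y, b) = Add(Mul(y, b), -210) = Add(Mul(b, y), -210) = Add(-210, Mul(b, y)))
Add(Mul(18712, Pow(Mul(Add(-112, -91), -62), -1)), Mul(Function('w')(223, -129), Pow(-13558, -1))) = Add(Mul(18712, Pow(Mul(Add(-112, -91), -62), -1)), Mul(Add(-210, Mul(-129, 223)), Pow(-13558, -1))) = Add(Mul(18712, Pow(Mul(-203, -62), -1)), Mul(Add(-210, -28767), Rational(-1, 13558))) = Add(Mul(18712, Pow(12586, -1)), Mul(-28977, Rational(-1, 13558))) = Add(Mul(18712, Rational(1, 12586)), Rational(28977, 13558)) = Add(Rational(9356, 6293), Rational(28977, 13558)) = Rational(309200909, 85320494)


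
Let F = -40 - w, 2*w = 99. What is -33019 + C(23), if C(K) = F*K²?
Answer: -160729/2 ≈ -80365.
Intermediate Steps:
w = 99/2 (w = (½)*99 = 99/2 ≈ 49.500)
F = -179/2 (F = -40 - 1*99/2 = -40 - 99/2 = -179/2 ≈ -89.500)
C(K) = -179*K²/2
-33019 + C(23) = -33019 - 179/2*23² = -33019 - 179/2*529 = -33019 - 94691/2 = -160729/2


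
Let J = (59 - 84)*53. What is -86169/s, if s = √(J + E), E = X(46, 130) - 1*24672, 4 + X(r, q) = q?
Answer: 86169*I*√25871/25871 ≈ 535.73*I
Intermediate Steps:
X(r, q) = -4 + q
J = -1325 (J = -25*53 = -1325)
E = -24546 (E = (-4 + 130) - 1*24672 = 126 - 24672 = -24546)
s = I*√25871 (s = √(-1325 - 24546) = √(-25871) = I*√25871 ≈ 160.84*I)
-86169/s = -86169*(-I*√25871/25871) = -(-86169)*I*√25871/25871 = 86169*I*√25871/25871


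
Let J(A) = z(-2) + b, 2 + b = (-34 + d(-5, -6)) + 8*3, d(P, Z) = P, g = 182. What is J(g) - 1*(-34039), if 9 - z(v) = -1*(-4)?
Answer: 34027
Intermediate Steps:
z(v) = 5 (z(v) = 9 - (-1)*(-4) = 9 - 1*4 = 9 - 4 = 5)
b = -17 (b = -2 + ((-34 - 5) + 8*3) = -2 + (-39 + 24) = -2 - 15 = -17)
J(A) = -12 (J(A) = 5 - 17 = -12)
J(g) - 1*(-34039) = -12 - 1*(-34039) = -12 + 34039 = 34027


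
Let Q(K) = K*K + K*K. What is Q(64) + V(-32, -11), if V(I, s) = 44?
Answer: 8236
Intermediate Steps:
Q(K) = 2*K**2 (Q(K) = K**2 + K**2 = 2*K**2)
Q(64) + V(-32, -11) = 2*64**2 + 44 = 2*4096 + 44 = 8192 + 44 = 8236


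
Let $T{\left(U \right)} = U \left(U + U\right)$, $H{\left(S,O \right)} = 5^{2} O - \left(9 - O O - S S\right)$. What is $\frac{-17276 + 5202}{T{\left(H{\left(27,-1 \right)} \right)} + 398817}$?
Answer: $- \frac{12074}{1367649} \approx -0.0088283$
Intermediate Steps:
$H{\left(S,O \right)} = -9 + O^{2} + S^{2} + 25 O$ ($H{\left(S,O \right)} = 25 O - \left(9 - O^{2} - S^{2}\right) = 25 O + \left(-9 + O^{2} + S^{2}\right) = -9 + O^{2} + S^{2} + 25 O$)
$T{\left(U \right)} = 2 U^{2}$ ($T{\left(U \right)} = U 2 U = 2 U^{2}$)
$\frac{-17276 + 5202}{T{\left(H{\left(27,-1 \right)} \right)} + 398817} = \frac{-17276 + 5202}{2 \left(-9 + \left(-1\right)^{2} + 27^{2} + 25 \left(-1\right)\right)^{2} + 398817} = - \frac{12074}{2 \left(-9 + 1 + 729 - 25\right)^{2} + 398817} = - \frac{12074}{2 \cdot 696^{2} + 398817} = - \frac{12074}{2 \cdot 484416 + 398817} = - \frac{12074}{968832 + 398817} = - \frac{12074}{1367649}$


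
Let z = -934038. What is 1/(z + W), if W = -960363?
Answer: -1/1894401 ≈ -5.2787e-7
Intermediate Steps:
1/(z + W) = 1/(-934038 - 960363) = 1/(-1894401) = -1/1894401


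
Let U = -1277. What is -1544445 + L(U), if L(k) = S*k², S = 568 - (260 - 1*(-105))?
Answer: 329493542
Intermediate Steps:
S = 203 (S = 568 - (260 + 105) = 568 - 1*365 = 568 - 365 = 203)
L(k) = 203*k²
-1544445 + L(U) = -1544445 + 203*(-1277)² = -1544445 + 203*1630729 = -1544445 + 331037987 = 329493542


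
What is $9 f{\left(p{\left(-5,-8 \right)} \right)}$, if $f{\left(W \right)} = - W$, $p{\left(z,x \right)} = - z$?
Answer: $-45$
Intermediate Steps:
$9 f{\left(p{\left(-5,-8 \right)} \right)} = 9 \left(- \left(-1\right) \left(-5\right)\right) = 9 \left(\left(-1\right) 5\right) = 9 \left(-5\right) = -45$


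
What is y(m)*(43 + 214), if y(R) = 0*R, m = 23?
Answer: 0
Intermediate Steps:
y(R) = 0
y(m)*(43 + 214) = 0*(43 + 214) = 0*257 = 0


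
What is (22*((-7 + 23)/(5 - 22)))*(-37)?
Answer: 13024/17 ≈ 766.12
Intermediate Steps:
(22*((-7 + 23)/(5 - 22)))*(-37) = (22*(16/(-17)))*(-37) = (22*(16*(-1/17)))*(-37) = (22*(-16/17))*(-37) = -352/17*(-37) = 13024/17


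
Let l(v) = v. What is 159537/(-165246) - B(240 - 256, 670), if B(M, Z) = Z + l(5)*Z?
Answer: -221482819/55082 ≈ -4021.0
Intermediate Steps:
B(M, Z) = 6*Z (B(M, Z) = Z + 5*Z = 6*Z)
159537/(-165246) - B(240 - 256, 670) = 159537/(-165246) - 6*670 = 159537*(-1/165246) - 1*4020 = -53179/55082 - 4020 = -221482819/55082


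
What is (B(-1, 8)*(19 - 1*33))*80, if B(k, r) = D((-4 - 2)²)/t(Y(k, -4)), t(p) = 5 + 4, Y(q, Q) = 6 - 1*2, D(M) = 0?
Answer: 0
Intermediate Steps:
Y(q, Q) = 4 (Y(q, Q) = 6 - 2 = 4)
t(p) = 9
B(k, r) = 0 (B(k, r) = 0/9 = 0*(⅑) = 0)
(B(-1, 8)*(19 - 1*33))*80 = (0*(19 - 1*33))*80 = (0*(19 - 33))*80 = (0*(-14))*80 = 0*80 = 0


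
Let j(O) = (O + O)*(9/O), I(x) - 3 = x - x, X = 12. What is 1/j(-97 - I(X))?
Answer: 1/18 ≈ 0.055556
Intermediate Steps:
I(x) = 3 (I(x) = 3 + (x - x) = 3 + 0 = 3)
j(O) = 18 (j(O) = (2*O)*(9/O) = 18)
1/j(-97 - I(X)) = 1/18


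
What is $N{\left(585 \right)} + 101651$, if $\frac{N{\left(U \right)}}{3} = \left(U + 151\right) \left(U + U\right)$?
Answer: $2685011$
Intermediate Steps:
$N{\left(U \right)} = 6 U \left(151 + U\right)$ ($N{\left(U \right)} = 3 \left(U + 151\right) \left(U + U\right) = 3 \left(151 + U\right) 2 U = 3 \cdot 2 U \left(151 + U\right) = 6 U \left(151 + U\right)$)
$N{\left(585 \right)} + 101651 = 6 \cdot 585 \left(151 + 585\right) + 101651 = 6 \cdot 585 \cdot 736 + 101651 = 2583360 + 101651 = 2685011$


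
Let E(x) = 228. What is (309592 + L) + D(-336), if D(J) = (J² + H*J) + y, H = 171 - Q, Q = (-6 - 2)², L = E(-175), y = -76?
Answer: 386688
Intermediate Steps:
L = 228
Q = 64 (Q = (-8)² = 64)
H = 107 (H = 171 - 1*64 = 171 - 64 = 107)
D(J) = -76 + J² + 107*J (D(J) = (J² + 107*J) - 76 = -76 + J² + 107*J)
(309592 + L) + D(-336) = (309592 + 228) + (-76 + (-336)² + 107*(-336)) = 309820 + (-76 + 112896 - 35952) = 309820 + 76868 = 386688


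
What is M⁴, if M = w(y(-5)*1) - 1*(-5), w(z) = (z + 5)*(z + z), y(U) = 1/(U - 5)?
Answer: 1632240801/6250000 ≈ 261.16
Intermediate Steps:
y(U) = 1/(-5 + U)
w(z) = 2*z*(5 + z) (w(z) = (5 + z)*(2*z) = 2*z*(5 + z))
M = 201/50 (M = 2*(1/(-5 - 5))*(5 + 1/(-5 - 5)) - 1*(-5) = 2*(1/(-10))*(5 + 1/(-10)) + 5 = 2*(-⅒*1)*(5 - ⅒*1) + 5 = 2*(-⅒)*(5 - ⅒) + 5 = 2*(-⅒)*(49/10) + 5 = -49/50 + 5 = 201/50 ≈ 4.0200)
M⁴ = (201/50)⁴ = 1632240801/6250000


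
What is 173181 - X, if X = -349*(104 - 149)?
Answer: 157476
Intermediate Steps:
X = 15705 (X = -349*(-45) = 15705)
173181 - X = 173181 - 1*15705 = 173181 - 15705 = 157476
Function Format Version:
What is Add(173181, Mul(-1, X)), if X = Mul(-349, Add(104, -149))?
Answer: 157476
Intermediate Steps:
X = 15705 (X = Mul(-349, -45) = 15705)
Add(173181, Mul(-1, X)) = Add(173181, Mul(-1, 15705)) = Add(173181, -15705) = 157476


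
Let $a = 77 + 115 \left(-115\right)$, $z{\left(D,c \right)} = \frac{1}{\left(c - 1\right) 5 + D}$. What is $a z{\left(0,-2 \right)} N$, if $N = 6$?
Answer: $\frac{26296}{5} \approx 5259.2$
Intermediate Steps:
$z{\left(D,c \right)} = \frac{1}{-5 + D + 5 c}$ ($z{\left(D,c \right)} = \frac{1}{\left(-1 + c\right) 5 + D} = \frac{1}{\left(-5 + 5 c\right) + D} = \frac{1}{-5 + D + 5 c}$)
$a = -13148$ ($a = 77 - 13225 = -13148$)
$a z{\left(0,-2 \right)} N = - 13148 \frac{1}{-5 + 0 + 5 \left(-2\right)} 6 = - 13148 \frac{1}{-5 + 0 - 10} \cdot 6 = - 13148 \frac{1}{-15} \cdot 6 = - 13148 \left(\left(- \frac{1}{15}\right) 6\right) = \left(-13148\right) \left(- \frac{2}{5}\right) = \frac{26296}{5}$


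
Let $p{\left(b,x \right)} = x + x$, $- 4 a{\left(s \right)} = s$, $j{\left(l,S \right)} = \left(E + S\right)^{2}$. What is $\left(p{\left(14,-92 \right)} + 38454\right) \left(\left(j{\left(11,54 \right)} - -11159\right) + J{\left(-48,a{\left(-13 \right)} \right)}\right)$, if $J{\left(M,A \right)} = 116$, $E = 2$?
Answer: $551508970$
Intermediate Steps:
$j{\left(l,S \right)} = \left(2 + S\right)^{2}$
$a{\left(s \right)} = - \frac{s}{4}$
$p{\left(b,x \right)} = 2 x$
$\left(p{\left(14,-92 \right)} + 38454\right) \left(\left(j{\left(11,54 \right)} - -11159\right) + J{\left(-48,a{\left(-13 \right)} \right)}\right) = \left(2 \left(-92\right) + 38454\right) \left(\left(\left(2 + 54\right)^{2} - -11159\right) + 116\right) = \left(-184 + 38454\right) \left(\left(56^{2} + 11159\right) + 116\right) = 38270 \left(\left(3136 + 11159\right) + 116\right) = 38270 \left(14295 + 116\right) = 38270 \cdot 14411 = 551508970$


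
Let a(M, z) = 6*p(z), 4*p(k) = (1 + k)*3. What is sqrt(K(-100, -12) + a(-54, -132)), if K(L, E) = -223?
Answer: 5*I*sqrt(130)/2 ≈ 28.504*I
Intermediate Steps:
p(k) = 3/4 + 3*k/4 (p(k) = ((1 + k)*3)/4 = (3 + 3*k)/4 = 3/4 + 3*k/4)
a(M, z) = 9/2 + 9*z/2 (a(M, z) = 6*(3/4 + 3*z/4) = 9/2 + 9*z/2)
sqrt(K(-100, -12) + a(-54, -132)) = sqrt(-223 + (9/2 + (9/2)*(-132))) = sqrt(-223 + (9/2 - 594)) = sqrt(-223 - 1179/2) = sqrt(-1625/2) = 5*I*sqrt(130)/2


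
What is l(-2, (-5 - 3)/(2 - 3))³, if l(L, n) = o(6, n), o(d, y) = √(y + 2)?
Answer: 10*√10 ≈ 31.623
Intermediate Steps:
o(d, y) = √(2 + y)
l(L, n) = √(2 + n)
l(-2, (-5 - 3)/(2 - 3))³ = (√(2 + (-5 - 3)/(2 - 3)))³ = (√(2 - 8/(-1)))³ = (√(2 - 8*(-1)))³ = (√(2 + 8))³ = (√10)³ = 10*√10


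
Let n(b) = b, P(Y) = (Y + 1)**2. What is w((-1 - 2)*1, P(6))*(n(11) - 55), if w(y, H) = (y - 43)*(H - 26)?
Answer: 46552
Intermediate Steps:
P(Y) = (1 + Y)**2
w(y, H) = (-43 + y)*(-26 + H)
w((-1 - 2)*1, P(6))*(n(11) - 55) = (1118 - 43*(1 + 6)**2 - 26*(-1 - 2) + (1 + 6)**2*((-1 - 2)*1))*(11 - 55) = (1118 - 43*7**2 - (-78) + 7**2*(-3*1))*(-44) = (1118 - 43*49 - 26*(-3) + 49*(-3))*(-44) = (1118 - 2107 + 78 - 147)*(-44) = -1058*(-44) = 46552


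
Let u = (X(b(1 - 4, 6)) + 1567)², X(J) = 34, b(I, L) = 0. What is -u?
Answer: -2563201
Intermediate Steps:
u = 2563201 (u = (34 + 1567)² = 1601² = 2563201)
-u = -1*2563201 = -2563201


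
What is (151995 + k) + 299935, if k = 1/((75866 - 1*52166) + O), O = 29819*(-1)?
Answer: 2765359669/6119 ≈ 4.5193e+5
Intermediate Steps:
O = -29819
k = -1/6119 (k = 1/((75866 - 1*52166) - 29819) = 1/((75866 - 52166) - 29819) = 1/(23700 - 29819) = 1/(-6119) = -1/6119 ≈ -0.00016343)
(151995 + k) + 299935 = (151995 - 1/6119) + 299935 = 930057404/6119 + 299935 = 2765359669/6119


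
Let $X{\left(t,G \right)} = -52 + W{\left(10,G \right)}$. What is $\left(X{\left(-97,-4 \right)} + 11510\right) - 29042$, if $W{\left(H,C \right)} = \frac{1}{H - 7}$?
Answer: $- \frac{52751}{3} \approx -17584.0$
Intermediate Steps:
$W{\left(H,C \right)} = \frac{1}{-7 + H}$
$X{\left(t,G \right)} = - \frac{155}{3}$ ($X{\left(t,G \right)} = -52 + \frac{1}{-7 + 10} = -52 + \frac{1}{3} = - \frac{155}{3}$)
$\left(X{\left(-97,-4 \right)} + 11510\right) - 29042 = \left(- \frac{155}{3} + 11510\right) - 29042 = \frac{34375}{3} - 29042 = - \frac{52751}{3}$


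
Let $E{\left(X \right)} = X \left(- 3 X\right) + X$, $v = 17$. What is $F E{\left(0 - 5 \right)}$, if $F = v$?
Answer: $-1360$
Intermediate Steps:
$F = 17$
$E{\left(X \right)} = X - 3 X^{2}$ ($E{\left(X \right)} = - 3 X^{2} + X = X - 3 X^{2}$)
$F E{\left(0 - 5 \right)} = 17 \left(0 - 5\right) \left(1 - 3 \left(0 - 5\right)\right) = 17 \left(- 5 \left(1 - -15\right)\right) = 17 \left(- 5 \left(1 + 15\right)\right) = 17 \left(\left(-5\right) 16\right) = 17 \left(-80\right) = -1360$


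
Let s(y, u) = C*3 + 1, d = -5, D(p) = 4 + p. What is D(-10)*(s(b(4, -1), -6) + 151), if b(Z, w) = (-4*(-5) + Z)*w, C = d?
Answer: -822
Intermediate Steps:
C = -5
b(Z, w) = w*(20 + Z) (b(Z, w) = (20 + Z)*w = w*(20 + Z))
s(y, u) = -14 (s(y, u) = -5*3 + 1 = -15 + 1 = -14)
D(-10)*(s(b(4, -1), -6) + 151) = (4 - 10)*(-14 + 151) = -6*137 = -822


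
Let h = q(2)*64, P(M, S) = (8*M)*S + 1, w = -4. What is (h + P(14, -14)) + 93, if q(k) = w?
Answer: -1730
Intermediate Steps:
q(k) = -4
P(M, S) = 1 + 8*M*S (P(M, S) = 8*M*S + 1 = 1 + 8*M*S)
h = -256 (h = -4*64 = -256)
(h + P(14, -14)) + 93 = (-256 + (1 + 8*14*(-14))) + 93 = (-256 + (1 - 1568)) + 93 = (-256 - 1567) + 93 = -1823 + 93 = -1730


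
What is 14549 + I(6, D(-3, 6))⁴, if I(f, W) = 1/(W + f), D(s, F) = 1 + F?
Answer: 415533990/28561 ≈ 14549.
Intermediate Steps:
14549 + I(6, D(-3, 6))⁴ = 14549 + (1/((1 + 6) + 6))⁴ = 14549 + (1/(7 + 6))⁴ = 14549 + (1/13)⁴ = 14549 + 1/28561 = 415533990/28561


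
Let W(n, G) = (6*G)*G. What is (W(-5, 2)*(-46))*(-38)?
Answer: 41952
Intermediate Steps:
W(n, G) = 6*G**2
(W(-5, 2)*(-46))*(-38) = ((6*2**2)*(-46))*(-38) = ((6*4)*(-46))*(-38) = (24*(-46))*(-38) = -1104*(-38) = 41952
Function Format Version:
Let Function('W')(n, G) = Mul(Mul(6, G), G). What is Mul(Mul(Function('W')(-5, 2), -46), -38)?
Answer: 41952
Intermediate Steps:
Function('W')(n, G) = Mul(6, Pow(G, 2))
Mul(Mul(Function('W')(-5, 2), -46), -38) = Mul(Mul(Mul(6, Pow(2, 2)), -46), -38) = Mul(Mul(Mul(6, 4), -46), -38) = Mul(Mul(24, -46), -38) = Mul(-1104, -38) = 41952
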